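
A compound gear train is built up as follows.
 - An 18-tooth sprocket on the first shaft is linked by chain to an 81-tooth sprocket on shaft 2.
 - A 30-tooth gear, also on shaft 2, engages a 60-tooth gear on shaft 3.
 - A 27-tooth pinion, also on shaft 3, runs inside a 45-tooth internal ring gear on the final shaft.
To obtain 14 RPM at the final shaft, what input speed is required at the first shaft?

Overall ratio R = 4.5 × 2 × 1.6667 = 15.
Required input speed = output speed × R = 14 × 15 = 210 RPM.

210 RPM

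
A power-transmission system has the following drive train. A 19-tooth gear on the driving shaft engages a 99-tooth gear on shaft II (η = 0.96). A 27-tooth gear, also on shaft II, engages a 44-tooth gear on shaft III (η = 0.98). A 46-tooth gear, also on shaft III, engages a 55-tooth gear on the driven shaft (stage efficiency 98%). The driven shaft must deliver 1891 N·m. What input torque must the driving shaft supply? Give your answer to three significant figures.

202 N·m

Overall ratio R = 5.2105 × 1.6296 × 1.1957 = 10.153; overall efficiency η = 0.96 × 0.98 × 0.98 = 0.9220.
Input torque = output torque / (R × η) = 1891 / (10.153 × 0.9220) = 202.02 N·m.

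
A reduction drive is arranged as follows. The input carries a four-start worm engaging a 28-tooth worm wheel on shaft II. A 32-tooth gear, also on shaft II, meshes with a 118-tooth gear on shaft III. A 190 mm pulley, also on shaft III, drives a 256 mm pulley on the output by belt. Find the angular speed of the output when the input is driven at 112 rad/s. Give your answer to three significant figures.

the input → shaft II (worm, 28/4): 112 ÷ 7 = 16 rad/s
shaft II → shaft III (gear mesh, 118/32): 16 ÷ 3.6875 = 4.339 rad/s
shaft III → the output (belt, 256/190): 4.339 ÷ 1.3474 = 3.2203 rad/s

3.22 rad/s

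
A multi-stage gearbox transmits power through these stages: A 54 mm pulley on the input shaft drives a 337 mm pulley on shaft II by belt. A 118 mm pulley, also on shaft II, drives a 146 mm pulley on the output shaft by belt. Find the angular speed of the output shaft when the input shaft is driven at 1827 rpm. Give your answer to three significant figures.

237 rpm

the input shaft → shaft II (belt, 337/54): 1827 ÷ 6.2407 = 292.75 rpm
shaft II → the output shaft (belt, 146/118): 292.75 ÷ 1.2373 = 236.61 rpm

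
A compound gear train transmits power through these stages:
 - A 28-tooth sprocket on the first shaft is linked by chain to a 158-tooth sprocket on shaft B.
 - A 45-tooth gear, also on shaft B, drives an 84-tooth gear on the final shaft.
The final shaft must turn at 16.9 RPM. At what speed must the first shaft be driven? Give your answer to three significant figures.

178 RPM

Overall ratio R = 5.6429 × 1.8667 = 10.533.
Required input speed = output speed × R = 16.9 × 10.533 = 178.01 RPM.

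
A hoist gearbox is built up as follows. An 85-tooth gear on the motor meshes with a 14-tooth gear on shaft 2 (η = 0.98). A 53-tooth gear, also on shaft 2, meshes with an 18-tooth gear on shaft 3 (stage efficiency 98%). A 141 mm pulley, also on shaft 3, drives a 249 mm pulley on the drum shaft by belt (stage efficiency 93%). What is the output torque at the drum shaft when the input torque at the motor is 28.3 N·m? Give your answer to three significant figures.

2.50 N·m

Gear mesh: ratio = 14/85 = 0.16471; torque at shaft 2 = 28.3 × 0.16471 × 0.98 = 4.568 N·m.
Gear mesh: ratio = 18/53 = 0.33962; torque at shaft 3 = 4.568 × 0.33962 × 0.98 = 1.5204 N·m.
Belt: ratio = 249/141 = 1.766; torque at the drum shaft = 1.5204 × 1.766 × 0.93 = 2.4969 N·m.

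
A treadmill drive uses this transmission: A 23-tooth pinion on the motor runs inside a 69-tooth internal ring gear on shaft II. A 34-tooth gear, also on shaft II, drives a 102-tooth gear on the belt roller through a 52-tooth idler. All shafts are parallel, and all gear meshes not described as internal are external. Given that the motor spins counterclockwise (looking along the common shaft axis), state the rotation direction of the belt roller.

counterclockwise

the motor → shaft II: internal mesh, same direction → CCW.
shaft II → the belt roller: driver → idler → driven is 2 external meshes, 2 reversals → CCW.
2 reversals in total — an even number — so the belt roller turns the same way as the motor.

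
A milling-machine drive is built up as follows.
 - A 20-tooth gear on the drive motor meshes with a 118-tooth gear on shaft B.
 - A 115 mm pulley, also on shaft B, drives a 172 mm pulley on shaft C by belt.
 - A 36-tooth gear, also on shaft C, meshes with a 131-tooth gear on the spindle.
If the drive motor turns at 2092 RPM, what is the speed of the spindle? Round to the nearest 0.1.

gear mesh 118/20 = 5.9 → 2092/5.9 = 354.58 RPM
belt 172/115 = 1.4957 → 354.58/1.4957 = 237.07 RPM
gear mesh 131/36 = 3.6389 → 237.07/3.6389 = 65.149 RPM

65.1 RPM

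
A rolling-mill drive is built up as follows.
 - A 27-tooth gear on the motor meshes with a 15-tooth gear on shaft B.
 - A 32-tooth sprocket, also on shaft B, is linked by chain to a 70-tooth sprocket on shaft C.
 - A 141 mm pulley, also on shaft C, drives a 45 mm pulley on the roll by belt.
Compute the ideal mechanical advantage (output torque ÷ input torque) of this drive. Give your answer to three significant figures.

0.388

Each stage contributes driven/driver: gear mesh 15/27 = 0.55556, chain 70/32 = 2.1875, belt 45/141 = 0.31915.
Overall: 0.55556 × 2.1875 × 0.31915 = 0.38785.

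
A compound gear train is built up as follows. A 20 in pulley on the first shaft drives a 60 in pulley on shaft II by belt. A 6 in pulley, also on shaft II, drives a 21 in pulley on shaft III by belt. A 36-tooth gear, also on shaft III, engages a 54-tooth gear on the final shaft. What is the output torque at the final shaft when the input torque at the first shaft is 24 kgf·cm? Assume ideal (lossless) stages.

378 kgf·cm

belt 60/20 = 3 → τ = 24·3 = 72 kgf·cm
belt 21/6 = 3.5 → τ = 72·3.5 = 252 kgf·cm
gear mesh 54/36 = 1.5 → τ = 252·1.5 = 378 kgf·cm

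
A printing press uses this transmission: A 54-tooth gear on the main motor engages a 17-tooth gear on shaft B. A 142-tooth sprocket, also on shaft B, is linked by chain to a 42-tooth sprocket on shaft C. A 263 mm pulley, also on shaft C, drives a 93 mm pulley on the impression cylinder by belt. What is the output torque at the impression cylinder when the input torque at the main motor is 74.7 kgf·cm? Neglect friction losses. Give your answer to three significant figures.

gear mesh 17/54 = 0.31481 → τ = 74.7·0.31481 = 23.517 kgf·cm
chain 42/142 = 0.29577 → τ = 23.517·0.29577 = 6.9556 kgf·cm
belt 93/263 = 0.35361 → τ = 6.9556·0.35361 = 2.4596 kgf·cm

2.46 kgf·cm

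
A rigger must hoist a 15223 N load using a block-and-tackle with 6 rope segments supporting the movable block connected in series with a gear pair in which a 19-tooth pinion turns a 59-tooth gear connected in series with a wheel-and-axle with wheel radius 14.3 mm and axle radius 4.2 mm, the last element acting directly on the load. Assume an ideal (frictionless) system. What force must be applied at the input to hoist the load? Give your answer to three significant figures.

240 N

Block-and-tackle MA = number of supporting rope parts = 6.
Gear pair MA = 59/19 = 3.1053.
Wheel-and-axle MA = R/r = 14.3/4.2 = 3.4048.
Combined ideal MA = 6 × 3.1053 × 3.4048 = 63.436.
Effort = load / MA = 15223 / 63.436 = 239.97 N.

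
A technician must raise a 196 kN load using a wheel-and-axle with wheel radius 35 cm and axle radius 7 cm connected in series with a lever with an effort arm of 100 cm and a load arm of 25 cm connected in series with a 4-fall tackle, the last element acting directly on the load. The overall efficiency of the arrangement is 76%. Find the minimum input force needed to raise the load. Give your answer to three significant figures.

Wheel-and-axle MA = R/r = 35/7 = 5.
Lever MA = effort arm / load arm = 100/25 = 4.
Block-and-tackle MA = number of supporting rope parts = 4.
Combined ideal MA = 5 × 4 × 4 = 80.
Actual MA = 80 × 0.76 = 60.8.
Effort = load / actual MA = 196 / 60.8 = 3.2237 kN.

3.22 kN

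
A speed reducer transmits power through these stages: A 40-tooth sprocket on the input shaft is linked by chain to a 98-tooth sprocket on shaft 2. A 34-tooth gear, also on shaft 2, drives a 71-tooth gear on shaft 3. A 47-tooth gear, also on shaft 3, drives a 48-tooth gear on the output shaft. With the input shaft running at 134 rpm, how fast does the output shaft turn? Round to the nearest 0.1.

the input shaft → shaft 2 (chain, 98/40): 134 ÷ 2.45 = 54.694 rpm
shaft 2 → shaft 3 (gear mesh, 71/34): 54.694 ÷ 2.0882 = 26.191 rpm
shaft 3 → the output shaft (gear mesh, 48/47): 26.191 ÷ 1.0213 = 25.646 rpm

25.6 rpm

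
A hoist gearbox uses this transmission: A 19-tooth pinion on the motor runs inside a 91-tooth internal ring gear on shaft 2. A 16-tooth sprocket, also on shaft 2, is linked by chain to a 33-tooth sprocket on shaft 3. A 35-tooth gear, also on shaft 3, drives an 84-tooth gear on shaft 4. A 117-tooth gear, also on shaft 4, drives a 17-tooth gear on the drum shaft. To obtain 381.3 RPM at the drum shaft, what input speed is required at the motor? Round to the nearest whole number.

Overall ratio R = 4.7895 × 2.0625 × 2.4 × 0.1453 = 3.4447.
Required input speed = output speed × R = 381.3 × 3.4447 = 1313.5 RPM.

1313 RPM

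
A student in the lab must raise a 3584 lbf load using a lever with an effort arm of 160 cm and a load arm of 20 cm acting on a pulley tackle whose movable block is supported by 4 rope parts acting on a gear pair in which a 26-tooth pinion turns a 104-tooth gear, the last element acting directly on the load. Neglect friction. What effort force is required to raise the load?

28 lbf

Lever MA = effort arm / load arm = 160/20 = 8.
Block-and-tackle MA = number of supporting rope parts = 4.
Gear pair MA = 104/26 = 4.
Combined ideal MA = 8 × 4 × 4 = 128.
Effort = load / MA = 3584 / 128 = 28 lbf.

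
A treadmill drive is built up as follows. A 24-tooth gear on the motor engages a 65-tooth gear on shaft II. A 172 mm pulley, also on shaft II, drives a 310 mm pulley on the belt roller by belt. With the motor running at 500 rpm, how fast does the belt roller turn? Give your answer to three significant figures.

the motor → shaft II (gear mesh, 65/24): 500 ÷ 2.7083 = 184.62 rpm
shaft II → the belt roller (belt, 310/172): 184.62 ÷ 1.8023 = 102.43 rpm

102 rpm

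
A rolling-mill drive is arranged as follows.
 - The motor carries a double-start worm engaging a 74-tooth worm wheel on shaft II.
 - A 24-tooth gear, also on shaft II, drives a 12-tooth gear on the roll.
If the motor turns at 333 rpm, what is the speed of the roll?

the motor → shaft II (worm, 74/2): 333 ÷ 37 = 9 rpm
shaft II → the roll (gear mesh, 12/24): 9 ÷ 0.5 = 18 rpm

18 rpm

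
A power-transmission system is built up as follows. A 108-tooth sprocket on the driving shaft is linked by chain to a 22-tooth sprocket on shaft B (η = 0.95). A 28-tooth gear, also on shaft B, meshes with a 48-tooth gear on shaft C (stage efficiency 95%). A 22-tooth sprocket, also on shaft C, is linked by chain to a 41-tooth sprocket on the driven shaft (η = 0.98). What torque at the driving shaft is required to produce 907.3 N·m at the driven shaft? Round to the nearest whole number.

1576 N·m

Overall ratio R = 0.2037 × 1.7143 × 1.8636 = 0.65079; overall efficiency η = 0.95 × 0.95 × 0.98 = 0.8844.
Input torque = output torque / (R × η) = 907.3 / (0.65079 × 0.8844) = 1576.3 N·m.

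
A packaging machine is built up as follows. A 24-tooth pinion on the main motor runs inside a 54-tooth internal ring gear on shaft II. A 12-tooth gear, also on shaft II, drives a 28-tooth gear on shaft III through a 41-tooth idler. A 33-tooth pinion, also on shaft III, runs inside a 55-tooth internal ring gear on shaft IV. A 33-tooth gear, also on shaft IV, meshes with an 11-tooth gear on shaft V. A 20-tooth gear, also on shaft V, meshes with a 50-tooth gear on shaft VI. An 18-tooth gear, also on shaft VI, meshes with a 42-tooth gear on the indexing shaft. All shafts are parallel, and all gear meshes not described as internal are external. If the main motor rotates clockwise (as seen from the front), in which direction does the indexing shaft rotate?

the main motor → shaft II: internal mesh, same direction → CW.
shaft II → shaft III: driver → idler → driven is 2 external meshes, 2 reversals → CW.
shaft III → shaft IV: internal mesh, same direction → CW.
shaft IV → shaft V: external mesh, 1 reversal → CCW.
shaft V → shaft VI: external mesh, 1 reversal → CW.
shaft VI → the indexing shaft: external mesh, 1 reversal → CCW.
5 reversals in total — an odd number — so the indexing shaft turns opposite to the main motor.

counterclockwise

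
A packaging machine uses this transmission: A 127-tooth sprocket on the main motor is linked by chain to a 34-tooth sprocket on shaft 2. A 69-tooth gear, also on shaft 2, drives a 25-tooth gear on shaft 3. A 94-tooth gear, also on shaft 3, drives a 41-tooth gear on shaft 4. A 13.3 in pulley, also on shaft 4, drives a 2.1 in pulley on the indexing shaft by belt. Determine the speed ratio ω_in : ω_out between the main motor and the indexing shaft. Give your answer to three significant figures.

0.00668

Each stage contributes driven/driver: chain 34/127 = 0.26772, gear mesh 25/69 = 0.36232, gear mesh 41/94 = 0.43617, belt 2.1/13.3 = 0.15789.
Overall: 0.26772 × 0.36232 × 0.43617 × 0.15789 = 0.0066802.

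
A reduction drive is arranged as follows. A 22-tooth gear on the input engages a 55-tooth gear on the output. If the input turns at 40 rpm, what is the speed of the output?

gear mesh 55/22 = 2.5 → 40/2.5 = 16 rpm

16 rpm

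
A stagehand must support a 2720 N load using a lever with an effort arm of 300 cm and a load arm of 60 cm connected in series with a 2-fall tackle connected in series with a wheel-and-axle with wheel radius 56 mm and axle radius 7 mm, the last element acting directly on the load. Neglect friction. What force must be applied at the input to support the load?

34 N

Lever MA = effort arm / load arm = 300/60 = 5.
Block-and-tackle MA = number of supporting rope parts = 2.
Wheel-and-axle MA = R/r = 56/7 = 8.
Combined ideal MA = 5 × 2 × 8 = 80.
Effort = load / MA = 2720 / 80 = 34 N.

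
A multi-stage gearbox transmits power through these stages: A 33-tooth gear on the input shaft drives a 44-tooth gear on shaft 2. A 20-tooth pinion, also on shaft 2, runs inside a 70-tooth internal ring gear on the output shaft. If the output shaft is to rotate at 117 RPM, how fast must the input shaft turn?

546 RPM

Overall ratio R = 1.3333 × 3.5 = 4.6667.
Required input speed = output speed × R = 117 × 4.6667 = 546 RPM.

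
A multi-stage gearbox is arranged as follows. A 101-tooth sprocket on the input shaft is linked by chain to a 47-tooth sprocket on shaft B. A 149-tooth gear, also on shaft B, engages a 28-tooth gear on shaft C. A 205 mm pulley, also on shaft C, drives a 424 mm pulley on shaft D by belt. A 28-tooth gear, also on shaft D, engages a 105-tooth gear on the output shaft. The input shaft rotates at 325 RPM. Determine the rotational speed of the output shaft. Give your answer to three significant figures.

479 RPM

Chain: ratio = 47/101 = 0.46535, so shaft B turns at 325 / 0.46535 = 698.4 RPM.
Gear mesh: ratio = 28/149 = 0.18792, so shaft C turns at 698.4 / 0.18792 = 3716.5 RPM.
Belt: ratio = 424/205 = 2.0683, so shaft D turns at 3716.5 / 2.0683 = 1796.9 RPM.
Gear mesh: ratio = 105/28 = 3.75, so the output shaft turns at 1796.9 / 3.75 = 479.17 RPM.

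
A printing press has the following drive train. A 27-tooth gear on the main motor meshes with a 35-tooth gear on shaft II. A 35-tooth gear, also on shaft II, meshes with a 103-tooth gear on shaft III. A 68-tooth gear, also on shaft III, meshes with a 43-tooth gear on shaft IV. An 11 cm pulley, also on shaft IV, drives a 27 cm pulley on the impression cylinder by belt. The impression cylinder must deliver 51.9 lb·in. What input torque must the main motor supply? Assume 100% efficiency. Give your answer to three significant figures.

8.77 lb·in

Overall ratio R = 1.2963 × 2.9429 × 0.63235 × 2.4545 = 5.9211.
Input torque = output torque / R = 51.9 / 5.9211 = 8.7652 lb·in.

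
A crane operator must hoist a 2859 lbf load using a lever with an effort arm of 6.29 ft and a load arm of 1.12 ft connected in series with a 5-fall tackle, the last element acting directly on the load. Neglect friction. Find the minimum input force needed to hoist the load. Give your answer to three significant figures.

Lever MA = effort arm / load arm = 6.29/1.12 = 5.6161.
Block-and-tackle MA = number of supporting rope parts = 5.
Combined ideal MA = 5.6161 × 5 = 28.08.
Effort = load / MA = 2859 / 28.08 = 101.81 lbf.

102 lbf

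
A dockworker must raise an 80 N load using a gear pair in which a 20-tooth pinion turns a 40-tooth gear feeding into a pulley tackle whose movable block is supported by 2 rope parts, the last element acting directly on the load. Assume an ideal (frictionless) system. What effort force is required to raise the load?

20 N

Gear pair MA = 40/20 = 2.
Block-and-tackle MA = number of supporting rope parts = 2.
Combined ideal MA = 2 × 2 = 4.
Effort = load / MA = 80 / 4 = 20 N.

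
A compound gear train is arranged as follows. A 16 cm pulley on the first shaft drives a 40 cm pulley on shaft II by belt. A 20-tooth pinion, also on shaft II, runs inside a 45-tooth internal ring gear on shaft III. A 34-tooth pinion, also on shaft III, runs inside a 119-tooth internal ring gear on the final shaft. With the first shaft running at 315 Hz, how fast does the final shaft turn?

the first shaft → shaft II (belt, 40/16): 315 ÷ 2.5 = 126 Hz
shaft II → shaft III (internal gear, 45/20): 126 ÷ 2.25 = 56 Hz
shaft III → the final shaft (internal gear, 119/34): 56 ÷ 3.5 = 16 Hz

16 Hz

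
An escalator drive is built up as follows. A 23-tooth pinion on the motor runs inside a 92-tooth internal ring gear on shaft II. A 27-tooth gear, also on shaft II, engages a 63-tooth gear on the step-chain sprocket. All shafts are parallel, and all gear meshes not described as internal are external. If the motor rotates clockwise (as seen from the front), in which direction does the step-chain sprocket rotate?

the motor → shaft II: internal mesh, same direction → CW.
shaft II → the step-chain sprocket: external mesh, 1 reversal → CCW.
1 reversal in total — an odd number — so the step-chain sprocket turns opposite to the motor.

counterclockwise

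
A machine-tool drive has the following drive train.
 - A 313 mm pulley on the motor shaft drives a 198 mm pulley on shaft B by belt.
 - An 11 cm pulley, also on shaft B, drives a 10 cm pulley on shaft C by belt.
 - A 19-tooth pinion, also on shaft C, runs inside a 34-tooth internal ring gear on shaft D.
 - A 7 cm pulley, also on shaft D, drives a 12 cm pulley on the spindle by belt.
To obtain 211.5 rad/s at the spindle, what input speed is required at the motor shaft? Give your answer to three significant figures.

373 rad/s

Overall ratio R = 0.63259 × 0.90909 × 1.7895 × 1.7143 = 1.7642.
Required input speed = output speed × R = 211.5 × 1.7642 = 373.12 rad/s.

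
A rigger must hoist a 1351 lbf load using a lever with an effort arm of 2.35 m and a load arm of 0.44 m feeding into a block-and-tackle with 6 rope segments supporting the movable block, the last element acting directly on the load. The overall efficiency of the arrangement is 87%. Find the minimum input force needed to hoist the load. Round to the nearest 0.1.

48.5 lbf

Lever MA = effort arm / load arm = 2.35/0.44 = 5.3409.
Block-and-tackle MA = number of supporting rope parts = 6.
Combined ideal MA = 5.3409 × 6 = 32.045.
Actual MA = 32.045 × 0.87 = 27.88.
Effort = load / actual MA = 1351 / 27.88 = 48.458 lbf.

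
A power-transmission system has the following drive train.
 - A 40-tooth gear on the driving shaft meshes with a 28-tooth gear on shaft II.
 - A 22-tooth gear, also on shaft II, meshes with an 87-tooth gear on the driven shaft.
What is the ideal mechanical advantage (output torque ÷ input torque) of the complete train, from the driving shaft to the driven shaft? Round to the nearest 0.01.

Each stage contributes driven/driver: gear mesh 28/40 = 0.7, gear mesh 87/22 = 3.9545.
Overall: 0.7 × 3.9545 = 2.7682.

2.77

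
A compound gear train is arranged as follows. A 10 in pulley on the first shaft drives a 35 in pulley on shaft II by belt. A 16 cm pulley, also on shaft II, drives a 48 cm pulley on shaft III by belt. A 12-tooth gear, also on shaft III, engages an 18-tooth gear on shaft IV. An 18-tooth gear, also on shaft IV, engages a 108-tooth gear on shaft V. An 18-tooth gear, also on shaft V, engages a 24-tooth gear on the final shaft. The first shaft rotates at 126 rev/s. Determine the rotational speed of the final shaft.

the first shaft → shaft II (belt, 35/10): 126 ÷ 3.5 = 36 rev/s
shaft II → shaft III (belt, 48/16): 36 ÷ 3 = 12 rev/s
shaft III → shaft IV (gear mesh, 18/12): 12 ÷ 1.5 = 8 rev/s
shaft IV → shaft V (gear mesh, 108/18): 8 ÷ 6 = 1.3333 rev/s
shaft V → the final shaft (gear mesh, 24/18): 1.3333 ÷ 1.3333 = 1 rev/s

1 rev/s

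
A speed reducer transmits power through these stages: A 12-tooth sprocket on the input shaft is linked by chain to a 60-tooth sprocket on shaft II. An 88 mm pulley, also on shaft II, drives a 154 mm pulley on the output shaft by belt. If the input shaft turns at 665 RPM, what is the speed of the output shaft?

Chain: ratio = 60/12 = 5, so shaft II turns at 665 / 5 = 133 RPM.
Belt: ratio = 154/88 = 1.75, so the output shaft turns at 133 / 1.75 = 76 RPM.

76 RPM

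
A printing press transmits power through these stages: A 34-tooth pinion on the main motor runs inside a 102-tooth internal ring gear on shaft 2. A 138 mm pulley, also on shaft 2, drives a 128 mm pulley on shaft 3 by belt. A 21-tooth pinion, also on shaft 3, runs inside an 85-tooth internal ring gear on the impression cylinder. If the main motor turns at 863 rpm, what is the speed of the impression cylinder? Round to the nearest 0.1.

76.6 rpm

internal gear 102/34 = 3 → 863/3 = 287.67 rpm
belt 128/138 = 0.92754 → 287.67/0.92754 = 310.14 rpm
internal gear 85/21 = 4.0476 → 310.14/4.0476 = 76.623 rpm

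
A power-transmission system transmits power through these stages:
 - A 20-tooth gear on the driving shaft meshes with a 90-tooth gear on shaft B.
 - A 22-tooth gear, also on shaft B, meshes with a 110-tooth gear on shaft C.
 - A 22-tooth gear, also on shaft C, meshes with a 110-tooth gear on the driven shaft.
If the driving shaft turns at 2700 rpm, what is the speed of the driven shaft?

gear mesh 90/20 = 4.5 → 2700/4.5 = 600 rpm
gear mesh 110/22 = 5 → 600/5 = 120 rpm
gear mesh 110/22 = 5 → 120/5 = 24 rpm

24 rpm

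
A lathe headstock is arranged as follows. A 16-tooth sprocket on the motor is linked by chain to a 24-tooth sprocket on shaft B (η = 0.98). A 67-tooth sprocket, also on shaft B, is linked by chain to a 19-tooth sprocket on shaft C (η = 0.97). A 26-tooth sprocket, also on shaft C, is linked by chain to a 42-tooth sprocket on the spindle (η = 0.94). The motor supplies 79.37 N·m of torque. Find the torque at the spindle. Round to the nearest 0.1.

After the chain (24/16): 79.37 × 1.5 × 0.98 = 116.67 N·m
After the chain (19/67): 116.67 × 0.28358 × 0.97 = 32.094 N·m
After the chain (42/26): 32.094 × 1.6154 × 0.94 = 48.734 N·m

48.7 N·m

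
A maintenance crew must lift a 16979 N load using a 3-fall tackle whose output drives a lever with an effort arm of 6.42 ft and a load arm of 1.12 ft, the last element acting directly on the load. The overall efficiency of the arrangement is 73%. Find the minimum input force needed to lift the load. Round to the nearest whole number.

1353 N

Block-and-tackle MA = number of supporting rope parts = 3.
Lever MA = effort arm / load arm = 6.42/1.12 = 5.7321.
Combined ideal MA = 3 × 5.7321 = 17.196.
Actual MA = 17.196 × 0.73 = 12.553.
Effort = load / actual MA = 16979 / 12.553 = 1352.5 N.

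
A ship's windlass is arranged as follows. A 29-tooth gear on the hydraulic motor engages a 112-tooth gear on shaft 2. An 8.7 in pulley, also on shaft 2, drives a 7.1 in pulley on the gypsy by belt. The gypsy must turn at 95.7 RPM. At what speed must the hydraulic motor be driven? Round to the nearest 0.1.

Overall ratio R = 3.8621 × 0.81609 = 3.1518.
Required input speed = output speed × R = 95.7 × 3.1518 = 301.63 RPM.

301.6 RPM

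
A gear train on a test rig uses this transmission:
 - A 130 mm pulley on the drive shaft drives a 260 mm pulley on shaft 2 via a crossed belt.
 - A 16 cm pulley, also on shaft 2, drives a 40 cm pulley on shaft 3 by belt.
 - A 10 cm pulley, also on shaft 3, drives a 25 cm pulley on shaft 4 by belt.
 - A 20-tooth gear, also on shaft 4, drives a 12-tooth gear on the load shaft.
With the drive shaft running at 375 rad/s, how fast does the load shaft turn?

50 rad/s

Belt: ratio = 260/130 = 2, so shaft 2 turns at 375 / 2 = 187.5 rad/s.
Belt: ratio = 40/16 = 2.5, so shaft 3 turns at 187.5 / 2.5 = 75 rad/s.
Belt: ratio = 25/10 = 2.5, so shaft 4 turns at 75 / 2.5 = 30 rad/s.
Gear mesh: ratio = 12/20 = 0.6, so the load shaft turns at 30 / 0.6 = 50 rad/s.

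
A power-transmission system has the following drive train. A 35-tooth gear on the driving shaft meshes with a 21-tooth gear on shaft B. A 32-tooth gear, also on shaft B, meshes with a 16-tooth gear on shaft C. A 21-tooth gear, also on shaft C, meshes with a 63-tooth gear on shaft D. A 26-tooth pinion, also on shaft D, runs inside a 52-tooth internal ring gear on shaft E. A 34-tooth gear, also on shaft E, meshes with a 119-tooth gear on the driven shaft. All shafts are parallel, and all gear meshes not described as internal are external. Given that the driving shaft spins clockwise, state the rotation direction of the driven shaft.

the driving shaft → shaft B: external mesh, 1 reversal → CCW.
shaft B → shaft C: external mesh, 1 reversal → CW.
shaft C → shaft D: external mesh, 1 reversal → CCW.
shaft D → shaft E: internal mesh, same direction → CCW.
shaft E → the driven shaft: external mesh, 1 reversal → CW.
4 reversals in total — an even number — so the driven shaft turns the same way as the driving shaft.

clockwise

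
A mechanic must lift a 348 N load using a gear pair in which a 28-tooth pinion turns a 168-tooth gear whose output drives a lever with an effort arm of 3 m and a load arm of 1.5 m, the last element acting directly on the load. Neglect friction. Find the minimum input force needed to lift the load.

29 N

Gear pair MA = 168/28 = 6.
Lever MA = effort arm / load arm = 3/1.5 = 2.
Combined ideal MA = 6 × 2 = 12.
Effort = load / MA = 348 / 12 = 29 N.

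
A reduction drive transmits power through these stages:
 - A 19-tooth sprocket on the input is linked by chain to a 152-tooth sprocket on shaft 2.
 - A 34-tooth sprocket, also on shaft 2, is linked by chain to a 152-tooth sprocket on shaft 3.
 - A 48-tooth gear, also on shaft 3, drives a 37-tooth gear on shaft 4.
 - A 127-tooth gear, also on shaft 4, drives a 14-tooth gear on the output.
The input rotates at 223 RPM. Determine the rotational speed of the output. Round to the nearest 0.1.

the input → shaft 2 (chain, 152/19): 223 ÷ 8 = 27.875 RPM
shaft 2 → shaft 3 (chain, 152/34): 27.875 ÷ 4.4706 = 6.2352 RPM
shaft 3 → shaft 4 (gear mesh, 37/48): 6.2352 ÷ 0.77083 = 8.0889 RPM
shaft 4 → the output (gear mesh, 14/127): 8.0889 ÷ 0.11024 = 73.378 RPM

73.4 RPM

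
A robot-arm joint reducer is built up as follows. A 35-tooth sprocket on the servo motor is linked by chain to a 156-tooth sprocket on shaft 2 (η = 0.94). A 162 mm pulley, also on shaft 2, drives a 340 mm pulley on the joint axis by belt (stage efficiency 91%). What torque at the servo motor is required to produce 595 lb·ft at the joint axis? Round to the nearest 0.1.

Overall ratio R = 4.4571 × 2.0988 = 9.3545; overall efficiency η = 0.94 × 0.91 = 0.8554.
Input torque = output torque / (R × η) = 595 / (9.3545 × 0.8554) = 74.358 lb·ft.

74.4 lb·ft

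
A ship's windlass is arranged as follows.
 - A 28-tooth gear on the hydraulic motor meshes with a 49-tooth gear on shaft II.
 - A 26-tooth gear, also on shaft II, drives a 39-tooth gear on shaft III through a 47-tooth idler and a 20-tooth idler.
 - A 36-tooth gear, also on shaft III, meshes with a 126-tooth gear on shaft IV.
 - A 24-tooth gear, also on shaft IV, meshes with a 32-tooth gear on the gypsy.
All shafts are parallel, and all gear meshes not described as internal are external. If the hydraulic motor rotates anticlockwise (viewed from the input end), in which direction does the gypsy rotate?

anticlockwise

the hydraulic motor → shaft II: external mesh, 1 reversal → CW.
shaft II → shaft III: driver → idler → idler → driven is 3 external meshes, 3 reversals → CCW.
shaft III → shaft IV: external mesh, 1 reversal → CW.
shaft IV → the gypsy: external mesh, 1 reversal → CCW.
6 reversals in total — an even number — so the gypsy turns the same way as the hydraulic motor.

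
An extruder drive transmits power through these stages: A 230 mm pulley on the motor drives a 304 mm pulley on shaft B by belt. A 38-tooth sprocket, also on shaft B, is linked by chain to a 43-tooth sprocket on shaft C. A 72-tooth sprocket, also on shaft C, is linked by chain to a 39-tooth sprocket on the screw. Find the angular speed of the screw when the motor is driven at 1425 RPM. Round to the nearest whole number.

1759 RPM

belt 304/230 = 1.3217 → 1425/1.3217 = 1078.1 RPM
chain 43/38 = 1.1316 → 1078.1/1.1316 = 952.76 RPM
chain 39/72 = 0.54167 → 952.76/0.54167 = 1758.9 RPM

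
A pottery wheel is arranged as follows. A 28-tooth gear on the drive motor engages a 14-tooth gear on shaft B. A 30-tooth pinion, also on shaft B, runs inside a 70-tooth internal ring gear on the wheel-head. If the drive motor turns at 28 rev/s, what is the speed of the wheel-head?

gear mesh 14/28 = 0.5 → 28/0.5 = 56 rev/s
internal gear 70/30 = 2.3333 → 56/2.3333 = 24 rev/s

24 rev/s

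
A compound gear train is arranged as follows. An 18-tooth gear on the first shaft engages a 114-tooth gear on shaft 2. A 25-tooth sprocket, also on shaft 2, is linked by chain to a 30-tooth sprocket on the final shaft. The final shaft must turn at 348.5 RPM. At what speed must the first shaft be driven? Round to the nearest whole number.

Overall ratio R = 6.3333 × 1.2 = 7.6.
Required input speed = output speed × R = 348.5 × 7.6 = 2648.6 RPM.

2649 RPM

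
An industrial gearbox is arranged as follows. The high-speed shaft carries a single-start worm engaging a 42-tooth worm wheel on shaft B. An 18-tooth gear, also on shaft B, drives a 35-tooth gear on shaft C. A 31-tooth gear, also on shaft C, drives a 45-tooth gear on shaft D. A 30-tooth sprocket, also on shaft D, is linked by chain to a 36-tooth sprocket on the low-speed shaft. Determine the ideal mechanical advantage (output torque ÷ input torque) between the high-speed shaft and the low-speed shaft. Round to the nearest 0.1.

Each stage contributes driven/driver: worm 42/1 = 42, gear mesh 35/18 = 1.9444, gear mesh 45/31 = 1.4516, chain 36/30 = 1.2.
Overall: 42 × 1.9444 × 1.4516 × 1.2 = 142.26.

142.3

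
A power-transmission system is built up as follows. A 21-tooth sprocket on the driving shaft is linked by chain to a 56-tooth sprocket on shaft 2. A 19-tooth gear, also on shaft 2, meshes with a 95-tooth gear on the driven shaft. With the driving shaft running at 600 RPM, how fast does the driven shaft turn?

45 RPM

Chain: ratio = 56/21 = 2.6667, so shaft 2 turns at 600 / 2.6667 = 225 RPM.
Gear mesh: ratio = 95/19 = 5, so the driven shaft turns at 225 / 5 = 45 RPM.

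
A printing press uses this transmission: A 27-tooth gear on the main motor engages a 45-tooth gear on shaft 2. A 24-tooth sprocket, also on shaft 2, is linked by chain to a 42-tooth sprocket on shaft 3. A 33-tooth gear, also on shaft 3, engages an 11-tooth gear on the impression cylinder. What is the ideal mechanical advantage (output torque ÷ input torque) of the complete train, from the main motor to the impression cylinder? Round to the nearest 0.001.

0.972

Each stage contributes driven/driver: gear mesh 45/27 = 1.6667, chain 42/24 = 1.75, gear mesh 11/33 = 0.33333.
Overall: 1.6667 × 1.75 × 0.33333 = 0.97222.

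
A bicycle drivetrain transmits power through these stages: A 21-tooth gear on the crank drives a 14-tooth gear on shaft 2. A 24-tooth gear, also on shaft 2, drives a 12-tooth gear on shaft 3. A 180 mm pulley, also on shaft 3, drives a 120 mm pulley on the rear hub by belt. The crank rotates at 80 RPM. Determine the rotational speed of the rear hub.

Gear mesh: ratio = 14/21 = 0.66667, so shaft 2 turns at 80 / 0.66667 = 120 RPM.
Gear mesh: ratio = 12/24 = 0.5, so shaft 3 turns at 120 / 0.5 = 240 RPM.
Belt: ratio = 120/180 = 0.66667, so the rear hub turns at 240 / 0.66667 = 360 RPM.

360 RPM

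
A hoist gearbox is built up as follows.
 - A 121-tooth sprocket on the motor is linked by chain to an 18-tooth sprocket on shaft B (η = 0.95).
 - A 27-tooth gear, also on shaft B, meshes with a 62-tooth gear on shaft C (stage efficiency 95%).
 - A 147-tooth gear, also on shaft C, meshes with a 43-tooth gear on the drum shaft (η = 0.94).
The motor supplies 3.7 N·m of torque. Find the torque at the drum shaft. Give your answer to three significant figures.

0.314 N·m

After the chain (18/121): 3.7 × 0.14876 × 0.95 = 0.52289 N·m
After the gear mesh (62/27): 0.52289 × 2.2963 × 0.95 = 1.1407 N·m
After the gear mesh (43/147): 1.1407 × 0.29252 × 0.94 = 0.31365 N·m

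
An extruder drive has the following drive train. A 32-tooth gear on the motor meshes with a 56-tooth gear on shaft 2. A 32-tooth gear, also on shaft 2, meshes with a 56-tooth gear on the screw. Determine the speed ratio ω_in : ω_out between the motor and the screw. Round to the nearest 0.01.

Each stage contributes driven/driver: gear mesh 56/32 = 1.75, gear mesh 56/32 = 1.75.
Overall: 1.75 × 1.75 = 3.0625.

3.06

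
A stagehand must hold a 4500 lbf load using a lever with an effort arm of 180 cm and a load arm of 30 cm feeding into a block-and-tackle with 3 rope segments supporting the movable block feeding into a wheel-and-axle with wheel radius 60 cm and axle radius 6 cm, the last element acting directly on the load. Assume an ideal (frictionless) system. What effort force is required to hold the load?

Lever MA = effort arm / load arm = 180/30 = 6.
Block-and-tackle MA = number of supporting rope parts = 3.
Wheel-and-axle MA = R/r = 60/6 = 10.
Combined ideal MA = 6 × 3 × 10 = 180.
Effort = load / MA = 4500 / 180 = 25 lbf.

25 lbf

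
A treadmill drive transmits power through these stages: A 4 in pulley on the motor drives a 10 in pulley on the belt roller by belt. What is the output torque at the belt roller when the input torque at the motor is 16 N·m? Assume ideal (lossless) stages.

After the belt (10/4): 16 × 2.5 = 40 N·m

40 N·m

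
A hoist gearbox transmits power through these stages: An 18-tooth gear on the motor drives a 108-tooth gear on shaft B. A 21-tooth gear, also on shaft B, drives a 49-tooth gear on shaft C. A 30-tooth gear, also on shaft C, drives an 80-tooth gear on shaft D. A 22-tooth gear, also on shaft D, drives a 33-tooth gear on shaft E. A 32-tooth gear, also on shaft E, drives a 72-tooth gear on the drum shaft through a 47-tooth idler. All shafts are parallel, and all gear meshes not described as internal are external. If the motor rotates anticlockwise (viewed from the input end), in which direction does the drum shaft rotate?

anticlockwise

the motor → shaft B: external mesh, 1 reversal → CW.
shaft B → shaft C: external mesh, 1 reversal → CCW.
shaft C → shaft D: external mesh, 1 reversal → CW.
shaft D → shaft E: external mesh, 1 reversal → CCW.
shaft E → the drum shaft: driver → idler → driven is 2 external meshes, 2 reversals → CCW.
6 reversals in total — an even number — so the drum shaft turns the same way as the motor.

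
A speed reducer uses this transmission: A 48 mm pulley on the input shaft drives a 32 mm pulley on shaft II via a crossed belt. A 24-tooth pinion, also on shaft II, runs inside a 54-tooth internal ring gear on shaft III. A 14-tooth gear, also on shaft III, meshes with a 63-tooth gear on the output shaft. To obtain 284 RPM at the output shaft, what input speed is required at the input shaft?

1917 RPM

Overall ratio R = 0.66667 × 2.25 × 4.5 = 6.75.
Required input speed = output speed × R = 284 × 6.75 = 1917 RPM.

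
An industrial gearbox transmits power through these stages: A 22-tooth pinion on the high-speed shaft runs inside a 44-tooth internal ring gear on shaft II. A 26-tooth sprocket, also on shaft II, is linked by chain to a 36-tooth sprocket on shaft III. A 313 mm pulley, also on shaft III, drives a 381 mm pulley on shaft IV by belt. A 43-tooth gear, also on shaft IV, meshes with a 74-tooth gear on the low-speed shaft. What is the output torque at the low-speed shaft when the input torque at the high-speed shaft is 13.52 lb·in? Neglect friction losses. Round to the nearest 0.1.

78.4 lb·in

After the internal gear (44/22): 13.52 × 2 = 27.04 lb·in
After the chain (36/26): 27.04 × 1.3846 = 37.44 lb·in
After the belt (381/313): 37.44 × 1.2173 = 45.574 lb·in
After the gear mesh (74/43): 45.574 × 1.7209 = 78.43 lb·in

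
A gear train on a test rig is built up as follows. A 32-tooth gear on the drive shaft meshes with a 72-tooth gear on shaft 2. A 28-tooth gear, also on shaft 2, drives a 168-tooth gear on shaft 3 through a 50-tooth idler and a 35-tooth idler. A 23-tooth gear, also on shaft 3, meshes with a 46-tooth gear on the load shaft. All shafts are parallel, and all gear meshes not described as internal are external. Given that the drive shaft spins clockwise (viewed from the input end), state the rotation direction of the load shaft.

anticlockwise

the drive shaft → shaft 2: external mesh, 1 reversal → CCW.
shaft 2 → shaft 3: driver → idler → idler → driven is 3 external meshes, 3 reversals → CW.
shaft 3 → the load shaft: external mesh, 1 reversal → CCW.
5 reversals in total — an odd number — so the load shaft turns opposite to the drive shaft.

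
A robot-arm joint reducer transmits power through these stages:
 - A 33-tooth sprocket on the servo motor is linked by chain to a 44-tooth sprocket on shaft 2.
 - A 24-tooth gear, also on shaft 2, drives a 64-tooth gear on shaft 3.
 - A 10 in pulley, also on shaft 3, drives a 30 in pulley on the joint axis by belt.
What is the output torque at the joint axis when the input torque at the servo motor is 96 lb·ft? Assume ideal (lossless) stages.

1024 lb·ft

After the chain (44/33): 96 × 1.3333 = 128 lb·ft
After the gear mesh (64/24): 128 × 2.6667 = 341.33 lb·ft
After the belt (30/10): 341.33 × 3 = 1024 lb·ft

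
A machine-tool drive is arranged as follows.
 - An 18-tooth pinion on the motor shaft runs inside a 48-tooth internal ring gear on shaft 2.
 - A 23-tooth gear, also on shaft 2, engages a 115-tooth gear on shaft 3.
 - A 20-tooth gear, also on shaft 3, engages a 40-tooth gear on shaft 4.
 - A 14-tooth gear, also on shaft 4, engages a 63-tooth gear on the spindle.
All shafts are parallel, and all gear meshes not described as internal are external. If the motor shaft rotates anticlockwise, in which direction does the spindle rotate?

the motor shaft → shaft 2: internal mesh, same direction → CCW.
shaft 2 → shaft 3: external mesh, 1 reversal → CW.
shaft 3 → shaft 4: external mesh, 1 reversal → CCW.
shaft 4 → the spindle: external mesh, 1 reversal → CW.
3 reversals in total — an odd number — so the spindle turns opposite to the motor shaft.

clockwise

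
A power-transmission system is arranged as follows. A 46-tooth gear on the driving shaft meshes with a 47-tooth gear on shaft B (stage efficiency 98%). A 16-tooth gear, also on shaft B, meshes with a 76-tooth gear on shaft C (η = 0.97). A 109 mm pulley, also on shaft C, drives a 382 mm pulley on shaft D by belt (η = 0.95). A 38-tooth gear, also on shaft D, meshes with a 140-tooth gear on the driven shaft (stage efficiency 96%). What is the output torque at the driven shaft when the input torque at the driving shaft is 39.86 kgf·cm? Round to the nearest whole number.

2165 kgf·cm

gear mesh 47/46 = 1.0217 → τ = 39.86·1.0217·0.98 = 39.912 kgf·cm
gear mesh 76/16 = 4.75 → τ = 39.912·4.75·0.97 = 183.89 kgf·cm
belt 382/109 = 3.5046 → τ = 183.89·3.5046·0.95 = 612.25 kgf·cm
gear mesh 140/38 = 3.6842 → τ = 612.25·3.6842·0.96 = 2165.4 kgf·cm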